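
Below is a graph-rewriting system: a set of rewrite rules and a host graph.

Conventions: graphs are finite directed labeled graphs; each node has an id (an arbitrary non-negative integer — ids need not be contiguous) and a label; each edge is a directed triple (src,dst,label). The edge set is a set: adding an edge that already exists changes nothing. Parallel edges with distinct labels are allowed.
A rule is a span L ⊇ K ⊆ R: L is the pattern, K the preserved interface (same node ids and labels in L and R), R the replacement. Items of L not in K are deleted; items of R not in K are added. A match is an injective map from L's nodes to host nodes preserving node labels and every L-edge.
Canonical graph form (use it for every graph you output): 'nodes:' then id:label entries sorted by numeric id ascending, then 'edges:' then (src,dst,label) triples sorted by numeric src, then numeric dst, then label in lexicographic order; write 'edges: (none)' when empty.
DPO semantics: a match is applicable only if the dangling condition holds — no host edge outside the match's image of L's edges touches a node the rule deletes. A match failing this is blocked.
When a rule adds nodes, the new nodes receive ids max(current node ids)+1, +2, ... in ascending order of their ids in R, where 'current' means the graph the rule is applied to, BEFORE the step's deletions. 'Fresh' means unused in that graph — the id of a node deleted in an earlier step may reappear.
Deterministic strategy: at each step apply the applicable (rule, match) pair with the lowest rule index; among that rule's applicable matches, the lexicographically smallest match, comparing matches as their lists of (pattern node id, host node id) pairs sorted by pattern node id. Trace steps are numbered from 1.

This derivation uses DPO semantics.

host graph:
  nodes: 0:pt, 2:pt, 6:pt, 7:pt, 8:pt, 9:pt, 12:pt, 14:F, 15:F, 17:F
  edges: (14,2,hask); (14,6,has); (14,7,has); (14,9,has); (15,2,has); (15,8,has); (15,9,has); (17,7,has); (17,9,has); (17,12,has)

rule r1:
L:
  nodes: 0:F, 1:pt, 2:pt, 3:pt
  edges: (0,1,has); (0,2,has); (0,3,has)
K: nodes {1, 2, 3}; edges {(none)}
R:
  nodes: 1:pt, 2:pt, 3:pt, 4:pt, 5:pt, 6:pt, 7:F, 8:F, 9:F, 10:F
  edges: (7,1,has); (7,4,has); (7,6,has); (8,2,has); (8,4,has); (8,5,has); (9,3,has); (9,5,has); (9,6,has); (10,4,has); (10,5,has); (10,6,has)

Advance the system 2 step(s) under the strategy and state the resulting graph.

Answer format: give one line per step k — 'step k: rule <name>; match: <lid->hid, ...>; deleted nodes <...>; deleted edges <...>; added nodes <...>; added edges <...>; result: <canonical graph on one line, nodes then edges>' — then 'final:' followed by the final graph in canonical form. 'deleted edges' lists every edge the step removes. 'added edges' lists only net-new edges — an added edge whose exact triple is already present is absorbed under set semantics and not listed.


step 1: rule r1; match: 0->15, 1->2, 2->8, 3->9; deleted nodes 15; deleted edges (15,2,has); (15,8,has); (15,9,has); added nodes 18, 19, 20, 21, 22, 23, 24; added edges (21,2,has); (21,18,has); (21,20,has); (22,8,has); (22,18,has); (22,19,has); (23,9,has); (23,19,has); (23,20,has); (24,18,has); (24,19,has); (24,20,has); result: nodes: 0:pt, 2:pt, 6:pt, 7:pt, 8:pt, 9:pt, 12:pt, 14:F, 17:F, 18:pt, 19:pt, 20:pt, 21:F, 22:F, 23:F, 24:F edges: (14,2,hask); (14,6,has); (14,7,has); (14,9,has); (17,7,has); (17,9,has); (17,12,has); (21,2,has); (21,18,has); (21,20,has); (22,8,has); (22,18,has); (22,19,has); (23,9,has); (23,19,has); (23,20,has); (24,18,has); (24,19,has); (24,20,has)
step 2: rule r1; match: 0->17, 1->7, 2->9, 3->12; deleted nodes 17; deleted edges (17,7,has); (17,9,has); (17,12,has); added nodes 25, 26, 27, 28, 29, 30, 31; added edges (28,7,has); (28,25,has); (28,27,has); (29,9,has); (29,25,has); (29,26,has); (30,12,has); (30,26,has); (30,27,has); (31,25,has); (31,26,has); (31,27,has); result: nodes: 0:pt, 2:pt, 6:pt, 7:pt, 8:pt, 9:pt, 12:pt, 14:F, 18:pt, 19:pt, 20:pt, 21:F, 22:F, 23:F, 24:F, 25:pt, 26:pt, 27:pt, 28:F, 29:F, 30:F, 31:F edges: (14,2,hask); (14,6,has); (14,7,has); (14,9,has); (21,2,has); (21,18,has); (21,20,has); (22,8,has); (22,18,has); (22,19,has); (23,9,has); (23,19,has); (23,20,has); (24,18,has); (24,19,has); (24,20,has); (28,7,has); (28,25,has); (28,27,has); (29,9,has); (29,25,has); (29,26,has); (30,12,has); (30,26,has); (30,27,has); (31,25,has); (31,26,has); (31,27,has)
final:
nodes: 0:pt, 2:pt, 6:pt, 7:pt, 8:pt, 9:pt, 12:pt, 14:F, 18:pt, 19:pt, 20:pt, 21:F, 22:F, 23:F, 24:F, 25:pt, 26:pt, 27:pt, 28:F, 29:F, 30:F, 31:F
edges: (14,2,hask); (14,6,has); (14,7,has); (14,9,has); (21,2,has); (21,18,has); (21,20,has); (22,8,has); (22,18,has); (22,19,has); (23,9,has); (23,19,has); (23,20,has); (24,18,has); (24,19,has); (24,20,has); (28,7,has); (28,25,has); (28,27,has); (29,9,has); (29,25,has); (29,26,has); (30,12,has); (30,26,has); (30,27,has); (31,25,has); (31,26,has); (31,27,has)


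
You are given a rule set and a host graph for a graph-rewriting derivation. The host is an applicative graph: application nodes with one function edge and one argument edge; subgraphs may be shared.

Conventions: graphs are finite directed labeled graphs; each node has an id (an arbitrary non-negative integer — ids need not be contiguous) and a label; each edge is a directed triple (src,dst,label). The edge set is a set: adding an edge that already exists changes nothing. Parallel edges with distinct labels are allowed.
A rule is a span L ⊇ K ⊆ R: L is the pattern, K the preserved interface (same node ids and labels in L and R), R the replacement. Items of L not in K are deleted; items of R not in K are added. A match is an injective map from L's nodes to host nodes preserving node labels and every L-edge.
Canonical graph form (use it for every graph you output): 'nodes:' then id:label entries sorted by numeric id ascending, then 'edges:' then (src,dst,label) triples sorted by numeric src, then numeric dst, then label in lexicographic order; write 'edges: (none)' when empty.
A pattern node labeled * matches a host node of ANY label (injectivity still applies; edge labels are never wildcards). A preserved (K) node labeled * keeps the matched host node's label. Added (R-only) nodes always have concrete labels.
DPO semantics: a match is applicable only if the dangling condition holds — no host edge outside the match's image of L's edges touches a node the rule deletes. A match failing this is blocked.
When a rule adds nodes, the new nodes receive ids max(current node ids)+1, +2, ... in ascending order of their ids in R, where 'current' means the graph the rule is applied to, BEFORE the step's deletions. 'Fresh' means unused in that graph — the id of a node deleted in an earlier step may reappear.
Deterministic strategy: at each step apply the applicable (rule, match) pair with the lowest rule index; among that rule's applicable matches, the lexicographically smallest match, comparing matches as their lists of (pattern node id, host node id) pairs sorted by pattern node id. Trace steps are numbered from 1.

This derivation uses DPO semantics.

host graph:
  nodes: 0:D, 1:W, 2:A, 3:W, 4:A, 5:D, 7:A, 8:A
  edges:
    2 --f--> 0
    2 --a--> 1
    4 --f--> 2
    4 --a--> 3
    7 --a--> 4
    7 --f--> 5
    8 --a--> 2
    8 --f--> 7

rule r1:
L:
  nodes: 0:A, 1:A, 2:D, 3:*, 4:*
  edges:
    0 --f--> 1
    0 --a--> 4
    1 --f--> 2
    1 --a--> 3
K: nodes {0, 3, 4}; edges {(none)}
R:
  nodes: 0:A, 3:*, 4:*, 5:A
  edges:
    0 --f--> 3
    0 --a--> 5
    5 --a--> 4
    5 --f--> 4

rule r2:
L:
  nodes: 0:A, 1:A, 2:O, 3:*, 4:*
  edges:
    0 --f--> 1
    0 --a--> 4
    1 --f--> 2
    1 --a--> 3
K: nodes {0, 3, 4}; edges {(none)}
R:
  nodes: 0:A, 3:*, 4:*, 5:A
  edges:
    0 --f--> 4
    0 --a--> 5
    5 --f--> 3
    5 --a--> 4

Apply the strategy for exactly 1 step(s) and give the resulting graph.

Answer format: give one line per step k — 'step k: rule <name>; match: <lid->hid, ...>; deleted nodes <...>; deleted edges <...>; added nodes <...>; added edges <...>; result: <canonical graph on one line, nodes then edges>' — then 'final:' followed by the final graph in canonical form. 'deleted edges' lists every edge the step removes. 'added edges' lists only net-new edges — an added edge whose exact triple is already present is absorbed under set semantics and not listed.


step 1: rule r1; match: 0->8, 1->7, 2->5, 3->4, 4->2; deleted nodes 5, 7; deleted edges (7,4,a); (7,5,f); (8,2,a); (8,7,f); added nodes 9; added edges (8,4,f); (8,9,a); (9,2,a); (9,2,f); result: nodes: 0:D, 1:W, 2:A, 3:W, 4:A, 8:A, 9:A edges: (2,0,f); (2,1,a); (4,2,f); (4,3,a); (8,4,f); (8,9,a); (9,2,a); (9,2,f)
final:
nodes: 0:D, 1:W, 2:A, 3:W, 4:A, 8:A, 9:A
edges: (2,0,f); (2,1,a); (4,2,f); (4,3,a); (8,4,f); (8,9,a); (9,2,a); (9,2,f)


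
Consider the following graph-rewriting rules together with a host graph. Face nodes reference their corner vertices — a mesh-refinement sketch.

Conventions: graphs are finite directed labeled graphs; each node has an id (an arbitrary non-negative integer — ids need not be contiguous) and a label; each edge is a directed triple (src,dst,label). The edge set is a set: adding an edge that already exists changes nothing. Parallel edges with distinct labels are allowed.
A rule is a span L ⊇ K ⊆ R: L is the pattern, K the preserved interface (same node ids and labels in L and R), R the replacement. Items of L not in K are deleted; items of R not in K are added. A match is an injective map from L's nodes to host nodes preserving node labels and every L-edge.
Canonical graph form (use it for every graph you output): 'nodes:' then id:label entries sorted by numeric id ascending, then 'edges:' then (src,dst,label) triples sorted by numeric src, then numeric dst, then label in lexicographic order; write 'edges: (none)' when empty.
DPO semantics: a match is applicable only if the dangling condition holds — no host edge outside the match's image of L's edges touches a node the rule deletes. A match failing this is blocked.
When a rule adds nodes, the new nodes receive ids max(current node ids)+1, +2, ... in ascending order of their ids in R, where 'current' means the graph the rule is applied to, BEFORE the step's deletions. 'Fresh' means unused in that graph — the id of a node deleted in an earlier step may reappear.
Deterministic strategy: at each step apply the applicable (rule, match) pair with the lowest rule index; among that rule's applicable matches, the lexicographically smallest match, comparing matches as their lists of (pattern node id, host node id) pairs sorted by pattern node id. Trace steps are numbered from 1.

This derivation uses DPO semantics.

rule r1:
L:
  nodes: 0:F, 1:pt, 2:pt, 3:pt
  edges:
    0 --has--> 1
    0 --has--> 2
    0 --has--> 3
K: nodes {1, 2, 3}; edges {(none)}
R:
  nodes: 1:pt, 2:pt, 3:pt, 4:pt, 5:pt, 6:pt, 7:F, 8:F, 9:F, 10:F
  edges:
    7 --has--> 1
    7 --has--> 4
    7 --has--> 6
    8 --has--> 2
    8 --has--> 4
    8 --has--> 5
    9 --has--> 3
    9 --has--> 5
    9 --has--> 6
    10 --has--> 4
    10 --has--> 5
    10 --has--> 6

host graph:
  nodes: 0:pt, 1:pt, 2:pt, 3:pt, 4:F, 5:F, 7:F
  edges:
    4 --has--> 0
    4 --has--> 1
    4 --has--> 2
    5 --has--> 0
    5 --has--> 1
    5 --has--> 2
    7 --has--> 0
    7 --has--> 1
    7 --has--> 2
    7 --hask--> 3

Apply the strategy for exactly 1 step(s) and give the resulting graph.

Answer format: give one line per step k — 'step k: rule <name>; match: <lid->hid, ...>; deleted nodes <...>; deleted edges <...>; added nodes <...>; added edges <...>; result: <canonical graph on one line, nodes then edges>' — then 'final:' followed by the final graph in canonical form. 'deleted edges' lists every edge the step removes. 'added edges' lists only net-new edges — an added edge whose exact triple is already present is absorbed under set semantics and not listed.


step 1: rule r1; match: 0->4, 1->0, 2->1, 3->2; deleted nodes 4; deleted edges (4,0,has); (4,1,has); (4,2,has); added nodes 8, 9, 10, 11, 12, 13, 14; added edges (11,0,has); (11,8,has); (11,10,has); (12,1,has); (12,8,has); (12,9,has); (13,2,has); (13,9,has); (13,10,has); (14,8,has); (14,9,has); (14,10,has); result: nodes: 0:pt, 1:pt, 2:pt, 3:pt, 5:F, 7:F, 8:pt, 9:pt, 10:pt, 11:F, 12:F, 13:F, 14:F edges: (5,0,has); (5,1,has); (5,2,has); (7,0,has); (7,1,has); (7,2,has); (7,3,hask); (11,0,has); (11,8,has); (11,10,has); (12,1,has); (12,8,has); (12,9,has); (13,2,has); (13,9,has); (13,10,has); (14,8,has); (14,9,has); (14,10,has)
final:
nodes: 0:pt, 1:pt, 2:pt, 3:pt, 5:F, 7:F, 8:pt, 9:pt, 10:pt, 11:F, 12:F, 13:F, 14:F
edges: (5,0,has); (5,1,has); (5,2,has); (7,0,has); (7,1,has); (7,2,has); (7,3,hask); (11,0,has); (11,8,has); (11,10,has); (12,1,has); (12,8,has); (12,9,has); (13,2,has); (13,9,has); (13,10,has); (14,8,has); (14,9,has); (14,10,has)


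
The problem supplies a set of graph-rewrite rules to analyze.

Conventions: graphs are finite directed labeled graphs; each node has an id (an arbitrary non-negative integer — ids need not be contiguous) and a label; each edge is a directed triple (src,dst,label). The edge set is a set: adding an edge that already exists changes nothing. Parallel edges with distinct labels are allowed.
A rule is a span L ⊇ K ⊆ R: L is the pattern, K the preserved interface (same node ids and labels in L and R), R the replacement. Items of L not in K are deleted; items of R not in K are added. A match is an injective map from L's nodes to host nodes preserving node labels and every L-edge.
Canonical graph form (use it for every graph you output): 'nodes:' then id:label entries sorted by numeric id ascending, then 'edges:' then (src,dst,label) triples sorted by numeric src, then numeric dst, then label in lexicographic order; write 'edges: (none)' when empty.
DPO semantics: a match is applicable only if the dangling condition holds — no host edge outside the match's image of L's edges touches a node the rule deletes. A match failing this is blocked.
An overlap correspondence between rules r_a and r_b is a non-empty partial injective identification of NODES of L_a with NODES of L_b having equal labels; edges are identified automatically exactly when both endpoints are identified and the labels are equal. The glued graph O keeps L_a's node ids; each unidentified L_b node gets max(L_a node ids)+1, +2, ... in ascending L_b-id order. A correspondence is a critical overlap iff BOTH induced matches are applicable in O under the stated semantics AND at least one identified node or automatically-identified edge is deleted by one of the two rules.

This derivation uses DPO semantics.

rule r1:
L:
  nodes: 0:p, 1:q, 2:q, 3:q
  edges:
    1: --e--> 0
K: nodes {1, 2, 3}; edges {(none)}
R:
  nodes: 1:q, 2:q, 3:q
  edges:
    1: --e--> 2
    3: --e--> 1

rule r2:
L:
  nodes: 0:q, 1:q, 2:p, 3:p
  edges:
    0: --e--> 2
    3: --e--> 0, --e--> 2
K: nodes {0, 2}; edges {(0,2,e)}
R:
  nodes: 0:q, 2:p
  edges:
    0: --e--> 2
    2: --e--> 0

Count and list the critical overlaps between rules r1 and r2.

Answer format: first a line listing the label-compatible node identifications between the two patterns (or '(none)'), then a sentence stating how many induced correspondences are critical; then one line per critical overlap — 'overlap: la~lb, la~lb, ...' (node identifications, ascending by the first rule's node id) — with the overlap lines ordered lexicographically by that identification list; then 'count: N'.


label-compatible node identifications between L(r1) and L(r2): 0~2, 0~3, 1~0, 1~1, 2~0, 2~1, 3~0, 3~1
6 of the induced correspondences are critical overlaps of r1 and r2.
overlap: 1~0, 2~1
overlap: 1~0, 3~1
overlap: 2~0, 3~1
overlap: 2~1
overlap: 2~1, 3~0
overlap: 3~1
count: 6


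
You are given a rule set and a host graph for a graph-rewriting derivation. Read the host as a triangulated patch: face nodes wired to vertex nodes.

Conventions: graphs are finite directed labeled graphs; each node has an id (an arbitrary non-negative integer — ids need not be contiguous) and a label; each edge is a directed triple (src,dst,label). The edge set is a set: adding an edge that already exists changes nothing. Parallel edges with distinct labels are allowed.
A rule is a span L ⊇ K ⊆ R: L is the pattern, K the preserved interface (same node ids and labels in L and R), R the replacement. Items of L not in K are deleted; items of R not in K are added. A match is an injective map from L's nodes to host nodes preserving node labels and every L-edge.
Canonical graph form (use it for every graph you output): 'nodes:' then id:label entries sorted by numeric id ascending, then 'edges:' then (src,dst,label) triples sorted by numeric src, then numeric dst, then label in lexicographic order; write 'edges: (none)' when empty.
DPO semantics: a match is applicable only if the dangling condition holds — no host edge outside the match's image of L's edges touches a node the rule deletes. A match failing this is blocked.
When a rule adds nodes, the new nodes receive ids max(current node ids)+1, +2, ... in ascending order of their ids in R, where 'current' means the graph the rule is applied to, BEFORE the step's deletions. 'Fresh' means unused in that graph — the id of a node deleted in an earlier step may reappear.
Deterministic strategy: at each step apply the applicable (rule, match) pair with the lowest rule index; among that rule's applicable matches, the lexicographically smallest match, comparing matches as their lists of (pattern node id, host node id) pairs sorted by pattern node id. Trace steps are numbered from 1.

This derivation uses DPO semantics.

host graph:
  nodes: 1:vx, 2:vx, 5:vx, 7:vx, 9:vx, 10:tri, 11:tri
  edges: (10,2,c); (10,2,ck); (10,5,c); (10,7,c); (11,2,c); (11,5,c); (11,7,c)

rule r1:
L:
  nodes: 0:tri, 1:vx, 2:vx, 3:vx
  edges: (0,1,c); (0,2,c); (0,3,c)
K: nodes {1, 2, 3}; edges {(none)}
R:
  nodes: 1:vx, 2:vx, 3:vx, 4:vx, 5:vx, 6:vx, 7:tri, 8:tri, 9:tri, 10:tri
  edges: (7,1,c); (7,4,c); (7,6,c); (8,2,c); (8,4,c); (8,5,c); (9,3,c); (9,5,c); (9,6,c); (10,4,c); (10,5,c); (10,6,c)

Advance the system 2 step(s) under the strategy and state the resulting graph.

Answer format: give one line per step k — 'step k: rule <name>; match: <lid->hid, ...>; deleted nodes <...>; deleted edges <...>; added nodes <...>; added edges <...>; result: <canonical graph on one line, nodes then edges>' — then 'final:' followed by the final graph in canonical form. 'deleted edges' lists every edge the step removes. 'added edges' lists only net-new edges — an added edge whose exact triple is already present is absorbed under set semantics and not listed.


step 1: rule r1; match: 0->11, 1->2, 2->5, 3->7; deleted nodes 11; deleted edges (11,2,c); (11,5,c); (11,7,c); added nodes 12, 13, 14, 15, 16, 17, 18; added edges (15,2,c); (15,12,c); (15,14,c); (16,5,c); (16,12,c); (16,13,c); (17,7,c); (17,13,c); (17,14,c); (18,12,c); (18,13,c); (18,14,c); result: nodes: 1:vx, 2:vx, 5:vx, 7:vx, 9:vx, 10:tri, 12:vx, 13:vx, 14:vx, 15:tri, 16:tri, 17:tri, 18:tri edges: (10,2,c); (10,2,ck); (10,5,c); (10,7,c); (15,2,c); (15,12,c); (15,14,c); (16,5,c); (16,12,c); (16,13,c); (17,7,c); (17,13,c); (17,14,c); (18,12,c); (18,13,c); (18,14,c)
step 2: rule r1; match: 0->15, 1->2, 2->12, 3->14; deleted nodes 15; deleted edges (15,2,c); (15,12,c); (15,14,c); added nodes 19, 20, 21, 22, 23, 24, 25; added edges (22,2,c); (22,19,c); (22,21,c); (23,12,c); (23,19,c); (23,20,c); (24,14,c); (24,20,c); (24,21,c); (25,19,c); (25,20,c); (25,21,c); result: nodes: 1:vx, 2:vx, 5:vx, 7:vx, 9:vx, 10:tri, 12:vx, 13:vx, 14:vx, 16:tri, 17:tri, 18:tri, 19:vx, 20:vx, 21:vx, 22:tri, 23:tri, 24:tri, 25:tri edges: (10,2,c); (10,2,ck); (10,5,c); (10,7,c); (16,5,c); (16,12,c); (16,13,c); (17,7,c); (17,13,c); (17,14,c); (18,12,c); (18,13,c); (18,14,c); (22,2,c); (22,19,c); (22,21,c); (23,12,c); (23,19,c); (23,20,c); (24,14,c); (24,20,c); (24,21,c); (25,19,c); (25,20,c); (25,21,c)
final:
nodes: 1:vx, 2:vx, 5:vx, 7:vx, 9:vx, 10:tri, 12:vx, 13:vx, 14:vx, 16:tri, 17:tri, 18:tri, 19:vx, 20:vx, 21:vx, 22:tri, 23:tri, 24:tri, 25:tri
edges: (10,2,c); (10,2,ck); (10,5,c); (10,7,c); (16,5,c); (16,12,c); (16,13,c); (17,7,c); (17,13,c); (17,14,c); (18,12,c); (18,13,c); (18,14,c); (22,2,c); (22,19,c); (22,21,c); (23,12,c); (23,19,c); (23,20,c); (24,14,c); (24,20,c); (24,21,c); (25,19,c); (25,20,c); (25,21,c)


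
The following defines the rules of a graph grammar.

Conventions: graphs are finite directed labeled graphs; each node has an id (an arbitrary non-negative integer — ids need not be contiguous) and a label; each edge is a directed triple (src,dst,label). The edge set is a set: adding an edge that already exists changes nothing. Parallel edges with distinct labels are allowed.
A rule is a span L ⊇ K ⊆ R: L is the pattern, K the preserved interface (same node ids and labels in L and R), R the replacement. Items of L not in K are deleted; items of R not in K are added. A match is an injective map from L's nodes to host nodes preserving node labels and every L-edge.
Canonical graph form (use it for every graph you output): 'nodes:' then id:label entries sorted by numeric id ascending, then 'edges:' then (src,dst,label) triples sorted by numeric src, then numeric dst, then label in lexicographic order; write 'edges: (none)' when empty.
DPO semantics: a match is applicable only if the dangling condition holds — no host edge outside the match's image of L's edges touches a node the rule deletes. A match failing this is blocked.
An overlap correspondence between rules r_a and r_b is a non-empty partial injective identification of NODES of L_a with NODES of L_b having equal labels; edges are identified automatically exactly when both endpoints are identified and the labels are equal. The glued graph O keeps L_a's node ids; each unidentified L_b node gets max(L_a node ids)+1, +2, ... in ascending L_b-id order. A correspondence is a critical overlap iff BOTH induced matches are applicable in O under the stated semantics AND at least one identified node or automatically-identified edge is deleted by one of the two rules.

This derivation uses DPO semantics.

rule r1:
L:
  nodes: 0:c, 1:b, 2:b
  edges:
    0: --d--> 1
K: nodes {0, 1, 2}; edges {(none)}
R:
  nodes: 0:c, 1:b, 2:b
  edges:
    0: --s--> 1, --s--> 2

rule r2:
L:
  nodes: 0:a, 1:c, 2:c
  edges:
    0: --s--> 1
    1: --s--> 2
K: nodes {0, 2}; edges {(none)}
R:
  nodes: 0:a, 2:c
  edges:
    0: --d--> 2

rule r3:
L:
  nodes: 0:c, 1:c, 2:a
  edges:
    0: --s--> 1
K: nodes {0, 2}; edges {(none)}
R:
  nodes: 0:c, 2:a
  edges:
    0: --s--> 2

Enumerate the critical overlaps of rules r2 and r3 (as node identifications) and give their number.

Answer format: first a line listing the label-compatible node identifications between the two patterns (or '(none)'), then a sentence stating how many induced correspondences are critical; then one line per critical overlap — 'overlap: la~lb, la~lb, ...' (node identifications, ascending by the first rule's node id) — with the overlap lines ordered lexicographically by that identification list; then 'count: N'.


label-compatible node identifications between L(r2) and L(r3): 0~2, 1~0, 1~1, 2~0, 2~1
2 of the induced correspondences are critical overlaps of r2 and r3.
overlap: 0~2, 1~0, 2~1
overlap: 1~0, 2~1
count: 2


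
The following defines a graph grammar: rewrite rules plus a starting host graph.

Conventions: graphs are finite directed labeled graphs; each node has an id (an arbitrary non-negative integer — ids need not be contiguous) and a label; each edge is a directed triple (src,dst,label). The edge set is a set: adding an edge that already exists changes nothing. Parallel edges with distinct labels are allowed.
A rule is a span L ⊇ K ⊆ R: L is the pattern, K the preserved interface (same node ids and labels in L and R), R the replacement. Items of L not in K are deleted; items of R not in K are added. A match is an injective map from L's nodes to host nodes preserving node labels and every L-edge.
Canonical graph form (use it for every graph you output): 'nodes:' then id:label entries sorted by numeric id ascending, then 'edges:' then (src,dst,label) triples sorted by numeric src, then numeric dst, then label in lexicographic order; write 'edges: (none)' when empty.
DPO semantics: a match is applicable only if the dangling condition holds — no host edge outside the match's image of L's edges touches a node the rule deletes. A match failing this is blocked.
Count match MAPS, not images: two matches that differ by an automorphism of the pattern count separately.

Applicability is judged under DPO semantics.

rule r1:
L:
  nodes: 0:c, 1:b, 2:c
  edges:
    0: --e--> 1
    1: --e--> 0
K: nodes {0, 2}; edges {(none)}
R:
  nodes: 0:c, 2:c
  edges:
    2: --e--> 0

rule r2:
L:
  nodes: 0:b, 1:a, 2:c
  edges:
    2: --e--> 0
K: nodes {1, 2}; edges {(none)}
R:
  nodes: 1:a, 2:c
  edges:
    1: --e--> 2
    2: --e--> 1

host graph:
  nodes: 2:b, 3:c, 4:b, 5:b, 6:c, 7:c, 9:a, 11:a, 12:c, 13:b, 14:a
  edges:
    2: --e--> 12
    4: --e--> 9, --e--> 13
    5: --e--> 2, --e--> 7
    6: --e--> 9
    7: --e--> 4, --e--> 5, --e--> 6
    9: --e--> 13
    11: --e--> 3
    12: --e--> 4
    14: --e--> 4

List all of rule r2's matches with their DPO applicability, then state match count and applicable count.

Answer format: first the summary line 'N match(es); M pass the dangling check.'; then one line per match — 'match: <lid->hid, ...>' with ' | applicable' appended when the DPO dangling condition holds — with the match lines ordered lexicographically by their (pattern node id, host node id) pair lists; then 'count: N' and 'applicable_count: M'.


9 match(es); 0 pass the dangling check.
match: 0->4, 1->9, 2->7
match: 0->4, 1->9, 2->12
match: 0->4, 1->11, 2->7
match: 0->4, 1->11, 2->12
match: 0->4, 1->14, 2->7
match: 0->4, 1->14, 2->12
match: 0->5, 1->9, 2->7
match: 0->5, 1->11, 2->7
match: 0->5, 1->14, 2->7
count: 9
applicable_count: 0


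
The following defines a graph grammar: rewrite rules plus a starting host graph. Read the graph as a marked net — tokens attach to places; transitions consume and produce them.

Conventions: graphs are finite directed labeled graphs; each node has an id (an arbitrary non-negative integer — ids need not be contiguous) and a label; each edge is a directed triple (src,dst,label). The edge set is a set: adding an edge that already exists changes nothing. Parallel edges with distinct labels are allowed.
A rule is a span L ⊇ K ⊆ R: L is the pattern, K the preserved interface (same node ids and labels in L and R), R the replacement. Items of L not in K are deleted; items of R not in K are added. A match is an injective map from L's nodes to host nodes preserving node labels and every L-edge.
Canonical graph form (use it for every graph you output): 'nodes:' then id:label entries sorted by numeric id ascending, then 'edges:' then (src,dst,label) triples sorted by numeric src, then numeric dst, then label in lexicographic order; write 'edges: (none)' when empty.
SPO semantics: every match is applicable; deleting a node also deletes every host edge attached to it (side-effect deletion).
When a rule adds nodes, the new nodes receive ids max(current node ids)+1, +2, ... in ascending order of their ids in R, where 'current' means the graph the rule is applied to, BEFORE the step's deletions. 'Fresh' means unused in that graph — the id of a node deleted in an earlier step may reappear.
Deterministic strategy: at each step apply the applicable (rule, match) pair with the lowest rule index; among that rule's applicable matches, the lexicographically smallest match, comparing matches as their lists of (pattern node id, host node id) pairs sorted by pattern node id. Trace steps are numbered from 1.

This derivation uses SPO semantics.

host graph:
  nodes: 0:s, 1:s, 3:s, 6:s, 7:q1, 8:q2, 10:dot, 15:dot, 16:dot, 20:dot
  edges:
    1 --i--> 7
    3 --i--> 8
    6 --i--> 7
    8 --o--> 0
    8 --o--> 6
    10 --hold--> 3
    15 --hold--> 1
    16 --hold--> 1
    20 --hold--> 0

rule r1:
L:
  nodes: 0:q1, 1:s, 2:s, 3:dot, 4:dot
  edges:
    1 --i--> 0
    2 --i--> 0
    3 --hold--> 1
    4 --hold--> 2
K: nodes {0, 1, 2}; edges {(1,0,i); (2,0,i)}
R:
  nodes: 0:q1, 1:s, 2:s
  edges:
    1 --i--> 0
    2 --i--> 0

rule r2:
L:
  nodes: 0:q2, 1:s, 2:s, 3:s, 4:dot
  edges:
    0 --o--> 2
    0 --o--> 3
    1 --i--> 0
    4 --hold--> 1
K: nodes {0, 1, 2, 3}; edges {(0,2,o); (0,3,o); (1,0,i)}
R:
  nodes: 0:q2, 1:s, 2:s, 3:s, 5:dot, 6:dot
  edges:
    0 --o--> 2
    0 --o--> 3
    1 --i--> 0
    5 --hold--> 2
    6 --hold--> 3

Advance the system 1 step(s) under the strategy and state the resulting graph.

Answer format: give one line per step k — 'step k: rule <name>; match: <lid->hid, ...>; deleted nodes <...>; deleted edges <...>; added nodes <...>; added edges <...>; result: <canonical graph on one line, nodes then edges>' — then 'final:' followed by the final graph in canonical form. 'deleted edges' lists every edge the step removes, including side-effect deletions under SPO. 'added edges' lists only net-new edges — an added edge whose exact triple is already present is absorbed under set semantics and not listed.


step 1: rule r2; match: 0->8, 1->3, 2->0, 3->6, 4->10; deleted nodes 10; deleted edges (10,3,hold); added nodes 21, 22; added edges (21,0,hold); (22,6,hold); result: nodes: 0:s, 1:s, 3:s, 6:s, 7:q1, 8:q2, 15:dot, 16:dot, 20:dot, 21:dot, 22:dot edges: (1,7,i); (3,8,i); (6,7,i); (8,0,o); (8,6,o); (15,1,hold); (16,1,hold); (20,0,hold); (21,0,hold); (22,6,hold)
final:
nodes: 0:s, 1:s, 3:s, 6:s, 7:q1, 8:q2, 15:dot, 16:dot, 20:dot, 21:dot, 22:dot
edges: (1,7,i); (3,8,i); (6,7,i); (8,0,o); (8,6,o); (15,1,hold); (16,1,hold); (20,0,hold); (21,0,hold); (22,6,hold)


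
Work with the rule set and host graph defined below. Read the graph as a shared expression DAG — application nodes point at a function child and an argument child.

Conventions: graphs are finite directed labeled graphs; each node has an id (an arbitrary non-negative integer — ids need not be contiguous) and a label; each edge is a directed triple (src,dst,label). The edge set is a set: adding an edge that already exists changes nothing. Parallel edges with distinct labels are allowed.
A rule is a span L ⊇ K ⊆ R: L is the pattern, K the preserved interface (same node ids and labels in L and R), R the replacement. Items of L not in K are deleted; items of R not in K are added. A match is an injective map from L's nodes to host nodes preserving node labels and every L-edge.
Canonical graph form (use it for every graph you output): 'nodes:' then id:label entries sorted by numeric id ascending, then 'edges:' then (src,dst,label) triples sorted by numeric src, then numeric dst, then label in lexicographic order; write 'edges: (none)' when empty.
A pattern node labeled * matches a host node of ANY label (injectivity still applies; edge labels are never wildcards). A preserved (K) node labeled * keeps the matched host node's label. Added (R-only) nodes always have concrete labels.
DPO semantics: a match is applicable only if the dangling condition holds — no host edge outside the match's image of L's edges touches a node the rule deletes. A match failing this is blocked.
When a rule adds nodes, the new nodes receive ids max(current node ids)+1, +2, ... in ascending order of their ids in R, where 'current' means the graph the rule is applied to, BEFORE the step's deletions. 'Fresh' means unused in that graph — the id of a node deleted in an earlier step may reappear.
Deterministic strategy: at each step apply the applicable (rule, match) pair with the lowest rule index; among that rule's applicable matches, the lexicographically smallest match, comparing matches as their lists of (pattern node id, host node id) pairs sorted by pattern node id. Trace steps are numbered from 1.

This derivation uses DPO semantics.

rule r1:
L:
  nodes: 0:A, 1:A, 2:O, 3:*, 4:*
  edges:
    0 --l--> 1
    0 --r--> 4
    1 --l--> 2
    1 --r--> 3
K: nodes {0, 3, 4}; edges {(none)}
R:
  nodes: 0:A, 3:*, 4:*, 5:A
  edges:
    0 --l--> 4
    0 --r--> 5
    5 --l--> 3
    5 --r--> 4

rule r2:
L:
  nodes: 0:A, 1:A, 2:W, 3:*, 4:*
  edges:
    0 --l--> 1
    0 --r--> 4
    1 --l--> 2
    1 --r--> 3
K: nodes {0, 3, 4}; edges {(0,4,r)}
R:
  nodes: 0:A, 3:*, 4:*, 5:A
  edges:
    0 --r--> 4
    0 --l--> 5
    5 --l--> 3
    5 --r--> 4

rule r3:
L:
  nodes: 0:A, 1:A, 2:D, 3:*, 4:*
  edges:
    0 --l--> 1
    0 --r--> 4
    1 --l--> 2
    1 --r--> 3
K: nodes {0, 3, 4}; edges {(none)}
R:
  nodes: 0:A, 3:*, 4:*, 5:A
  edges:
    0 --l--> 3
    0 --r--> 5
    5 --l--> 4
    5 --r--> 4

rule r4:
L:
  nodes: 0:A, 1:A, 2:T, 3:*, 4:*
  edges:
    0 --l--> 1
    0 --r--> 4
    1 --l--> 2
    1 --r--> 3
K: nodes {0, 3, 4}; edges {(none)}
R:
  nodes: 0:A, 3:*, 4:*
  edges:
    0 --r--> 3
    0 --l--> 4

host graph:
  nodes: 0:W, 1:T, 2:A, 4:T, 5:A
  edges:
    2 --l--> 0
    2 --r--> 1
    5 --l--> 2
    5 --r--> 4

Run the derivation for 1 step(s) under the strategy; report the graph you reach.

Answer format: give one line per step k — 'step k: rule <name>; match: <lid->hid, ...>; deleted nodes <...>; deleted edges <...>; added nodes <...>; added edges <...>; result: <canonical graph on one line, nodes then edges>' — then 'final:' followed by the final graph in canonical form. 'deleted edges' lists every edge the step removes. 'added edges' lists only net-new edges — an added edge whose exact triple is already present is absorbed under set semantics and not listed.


step 1: rule r2; match: 0->5, 1->2, 2->0, 3->1, 4->4; deleted nodes 0, 2; deleted edges (2,0,l); (2,1,r); (5,2,l); added nodes 6; added edges (5,6,l); (6,1,l); (6,4,r); result: nodes: 1:T, 4:T, 5:A, 6:A edges: (5,4,r); (5,6,l); (6,1,l); (6,4,r)
final:
nodes: 1:T, 4:T, 5:A, 6:A
edges: (5,4,r); (5,6,l); (6,1,l); (6,4,r)


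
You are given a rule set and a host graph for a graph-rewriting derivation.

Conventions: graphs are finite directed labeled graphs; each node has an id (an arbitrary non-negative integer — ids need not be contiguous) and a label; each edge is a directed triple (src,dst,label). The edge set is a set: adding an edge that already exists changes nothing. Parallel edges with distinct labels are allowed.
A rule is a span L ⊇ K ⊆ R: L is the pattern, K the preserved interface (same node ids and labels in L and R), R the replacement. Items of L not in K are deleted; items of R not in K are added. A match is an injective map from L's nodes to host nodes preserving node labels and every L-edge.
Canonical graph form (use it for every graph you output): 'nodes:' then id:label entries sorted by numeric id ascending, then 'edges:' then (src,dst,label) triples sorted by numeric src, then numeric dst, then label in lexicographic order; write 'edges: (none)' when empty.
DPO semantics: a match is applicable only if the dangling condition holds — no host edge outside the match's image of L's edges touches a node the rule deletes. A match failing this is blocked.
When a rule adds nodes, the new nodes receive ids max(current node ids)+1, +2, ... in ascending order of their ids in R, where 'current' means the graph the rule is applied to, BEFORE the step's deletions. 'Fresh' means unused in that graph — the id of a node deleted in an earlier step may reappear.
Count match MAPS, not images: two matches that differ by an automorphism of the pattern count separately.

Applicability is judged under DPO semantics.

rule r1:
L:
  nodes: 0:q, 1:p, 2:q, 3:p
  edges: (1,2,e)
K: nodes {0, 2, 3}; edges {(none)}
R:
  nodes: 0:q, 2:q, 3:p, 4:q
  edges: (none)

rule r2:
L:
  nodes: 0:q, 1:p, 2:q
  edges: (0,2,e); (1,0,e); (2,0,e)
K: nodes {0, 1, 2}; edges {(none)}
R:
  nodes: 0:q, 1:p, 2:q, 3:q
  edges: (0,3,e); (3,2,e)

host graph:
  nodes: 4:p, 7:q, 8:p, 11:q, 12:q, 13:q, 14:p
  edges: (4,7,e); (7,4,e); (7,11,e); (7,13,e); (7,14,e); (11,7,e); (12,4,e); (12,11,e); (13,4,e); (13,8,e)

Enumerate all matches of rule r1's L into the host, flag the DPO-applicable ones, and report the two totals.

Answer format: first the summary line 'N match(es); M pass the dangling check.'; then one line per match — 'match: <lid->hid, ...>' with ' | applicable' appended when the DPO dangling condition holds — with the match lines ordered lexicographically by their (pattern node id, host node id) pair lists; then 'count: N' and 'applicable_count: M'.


6 match(es); 0 pass the dangling check.
match: 0->11, 1->4, 2->7, 3->8
match: 0->11, 1->4, 2->7, 3->14
match: 0->12, 1->4, 2->7, 3->8
match: 0->12, 1->4, 2->7, 3->14
match: 0->13, 1->4, 2->7, 3->8
match: 0->13, 1->4, 2->7, 3->14
count: 6
applicable_count: 0


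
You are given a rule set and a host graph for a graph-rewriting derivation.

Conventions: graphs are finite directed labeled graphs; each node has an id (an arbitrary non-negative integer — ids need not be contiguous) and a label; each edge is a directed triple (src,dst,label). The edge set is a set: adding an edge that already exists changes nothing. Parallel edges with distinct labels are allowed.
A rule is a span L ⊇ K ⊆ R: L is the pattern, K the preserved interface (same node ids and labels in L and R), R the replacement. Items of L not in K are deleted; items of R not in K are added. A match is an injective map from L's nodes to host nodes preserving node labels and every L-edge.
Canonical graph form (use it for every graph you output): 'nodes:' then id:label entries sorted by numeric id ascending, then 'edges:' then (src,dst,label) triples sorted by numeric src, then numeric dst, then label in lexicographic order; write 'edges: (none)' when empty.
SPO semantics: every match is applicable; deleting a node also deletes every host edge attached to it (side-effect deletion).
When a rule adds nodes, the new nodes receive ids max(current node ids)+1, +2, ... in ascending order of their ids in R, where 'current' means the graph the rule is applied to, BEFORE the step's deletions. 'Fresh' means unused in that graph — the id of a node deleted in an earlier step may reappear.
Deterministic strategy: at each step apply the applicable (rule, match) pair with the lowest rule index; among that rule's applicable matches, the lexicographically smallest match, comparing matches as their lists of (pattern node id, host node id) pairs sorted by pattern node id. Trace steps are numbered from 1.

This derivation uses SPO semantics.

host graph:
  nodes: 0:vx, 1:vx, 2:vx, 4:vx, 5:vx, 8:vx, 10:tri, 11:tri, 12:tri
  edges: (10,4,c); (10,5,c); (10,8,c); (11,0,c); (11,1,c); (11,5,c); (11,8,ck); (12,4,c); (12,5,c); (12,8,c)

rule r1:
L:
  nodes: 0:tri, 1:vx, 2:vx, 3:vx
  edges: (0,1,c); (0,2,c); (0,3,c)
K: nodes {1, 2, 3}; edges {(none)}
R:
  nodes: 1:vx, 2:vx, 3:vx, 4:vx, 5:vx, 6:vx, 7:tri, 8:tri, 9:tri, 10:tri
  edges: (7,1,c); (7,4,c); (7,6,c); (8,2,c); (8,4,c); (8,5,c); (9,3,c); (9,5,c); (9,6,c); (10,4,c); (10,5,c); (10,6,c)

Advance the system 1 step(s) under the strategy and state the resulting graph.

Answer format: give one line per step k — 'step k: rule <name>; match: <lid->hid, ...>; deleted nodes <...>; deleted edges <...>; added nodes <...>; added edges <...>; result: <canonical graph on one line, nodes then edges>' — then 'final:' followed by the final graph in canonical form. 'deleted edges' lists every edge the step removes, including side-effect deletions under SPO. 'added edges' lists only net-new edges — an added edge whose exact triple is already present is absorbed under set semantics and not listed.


step 1: rule r1; match: 0->10, 1->4, 2->5, 3->8; deleted nodes 10; deleted edges (10,4,c); (10,5,c); (10,8,c); added nodes 13, 14, 15, 16, 17, 18, 19; added edges (16,4,c); (16,13,c); (16,15,c); (17,5,c); (17,13,c); (17,14,c); (18,8,c); (18,14,c); (18,15,c); (19,13,c); (19,14,c); (19,15,c); result: nodes: 0:vx, 1:vx, 2:vx, 4:vx, 5:vx, 8:vx, 11:tri, 12:tri, 13:vx, 14:vx, 15:vx, 16:tri, 17:tri, 18:tri, 19:tri edges: (11,0,c); (11,1,c); (11,5,c); (11,8,ck); (12,4,c); (12,5,c); (12,8,c); (16,4,c); (16,13,c); (16,15,c); (17,5,c); (17,13,c); (17,14,c); (18,8,c); (18,14,c); (18,15,c); (19,13,c); (19,14,c); (19,15,c)
final:
nodes: 0:vx, 1:vx, 2:vx, 4:vx, 5:vx, 8:vx, 11:tri, 12:tri, 13:vx, 14:vx, 15:vx, 16:tri, 17:tri, 18:tri, 19:tri
edges: (11,0,c); (11,1,c); (11,5,c); (11,8,ck); (12,4,c); (12,5,c); (12,8,c); (16,4,c); (16,13,c); (16,15,c); (17,5,c); (17,13,c); (17,14,c); (18,8,c); (18,14,c); (18,15,c); (19,13,c); (19,14,c); (19,15,c)


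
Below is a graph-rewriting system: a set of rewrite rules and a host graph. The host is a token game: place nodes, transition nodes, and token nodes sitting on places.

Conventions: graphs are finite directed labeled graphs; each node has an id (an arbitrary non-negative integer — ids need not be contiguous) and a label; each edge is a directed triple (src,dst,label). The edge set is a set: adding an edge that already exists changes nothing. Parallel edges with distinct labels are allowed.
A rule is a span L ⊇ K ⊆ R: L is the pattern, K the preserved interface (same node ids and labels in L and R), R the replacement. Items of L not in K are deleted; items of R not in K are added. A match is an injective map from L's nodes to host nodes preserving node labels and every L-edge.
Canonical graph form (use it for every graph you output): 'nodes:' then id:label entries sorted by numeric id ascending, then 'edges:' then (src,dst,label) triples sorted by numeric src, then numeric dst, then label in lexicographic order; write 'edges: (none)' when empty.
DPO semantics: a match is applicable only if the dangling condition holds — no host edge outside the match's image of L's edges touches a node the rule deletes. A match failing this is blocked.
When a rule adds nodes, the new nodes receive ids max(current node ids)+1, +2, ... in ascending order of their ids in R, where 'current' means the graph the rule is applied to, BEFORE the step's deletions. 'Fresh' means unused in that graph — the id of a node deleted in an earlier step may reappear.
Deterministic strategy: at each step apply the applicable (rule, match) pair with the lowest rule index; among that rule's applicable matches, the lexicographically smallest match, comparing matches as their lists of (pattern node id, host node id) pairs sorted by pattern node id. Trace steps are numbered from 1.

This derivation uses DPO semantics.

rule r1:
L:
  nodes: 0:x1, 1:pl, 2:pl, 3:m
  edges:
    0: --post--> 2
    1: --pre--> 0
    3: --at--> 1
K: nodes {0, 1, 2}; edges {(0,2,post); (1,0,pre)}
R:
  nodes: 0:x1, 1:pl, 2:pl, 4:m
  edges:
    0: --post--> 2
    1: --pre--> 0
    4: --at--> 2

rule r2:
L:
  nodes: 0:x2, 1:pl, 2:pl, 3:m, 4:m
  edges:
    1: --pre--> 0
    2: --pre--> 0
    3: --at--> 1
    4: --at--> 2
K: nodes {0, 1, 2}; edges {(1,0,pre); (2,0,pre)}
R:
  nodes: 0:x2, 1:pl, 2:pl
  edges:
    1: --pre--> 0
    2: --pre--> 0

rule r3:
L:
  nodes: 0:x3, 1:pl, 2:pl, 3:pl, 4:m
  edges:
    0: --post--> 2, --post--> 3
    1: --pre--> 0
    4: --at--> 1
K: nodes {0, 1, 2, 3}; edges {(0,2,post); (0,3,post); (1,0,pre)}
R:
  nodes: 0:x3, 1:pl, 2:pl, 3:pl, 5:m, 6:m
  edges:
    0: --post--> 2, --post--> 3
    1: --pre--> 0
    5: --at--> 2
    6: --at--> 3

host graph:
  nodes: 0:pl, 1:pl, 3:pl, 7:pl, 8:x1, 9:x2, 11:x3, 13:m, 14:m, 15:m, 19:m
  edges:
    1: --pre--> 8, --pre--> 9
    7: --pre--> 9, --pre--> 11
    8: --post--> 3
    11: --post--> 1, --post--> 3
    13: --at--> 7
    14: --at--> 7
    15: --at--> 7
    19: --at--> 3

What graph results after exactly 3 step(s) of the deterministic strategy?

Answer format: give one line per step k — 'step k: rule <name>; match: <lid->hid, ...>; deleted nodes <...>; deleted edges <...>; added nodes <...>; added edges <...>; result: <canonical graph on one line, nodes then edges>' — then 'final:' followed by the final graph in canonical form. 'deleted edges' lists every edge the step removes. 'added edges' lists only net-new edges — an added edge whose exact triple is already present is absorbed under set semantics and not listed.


step 1: rule r3; match: 0->11, 1->7, 2->1, 3->3, 4->13; deleted nodes 13; deleted edges (13,7,at); added nodes 20, 21; added edges (20,1,at); (21,3,at); result: nodes: 0:pl, 1:pl, 3:pl, 7:pl, 8:x1, 9:x2, 11:x3, 14:m, 15:m, 19:m, 20:m, 21:m edges: (1,8,pre); (1,9,pre); (7,9,pre); (7,11,pre); (8,3,post); (11,1,post); (11,3,post); (14,7,at); (15,7,at); (19,3,at); (20,1,at); (21,3,at)
step 2: rule r1; match: 0->8, 1->1, 2->3, 3->20; deleted nodes 20; deleted edges (20,1,at); added nodes 22; added edges (22,3,at); result: nodes: 0:pl, 1:pl, 3:pl, 7:pl, 8:x1, 9:x2, 11:x3, 14:m, 15:m, 19:m, 21:m, 22:m edges: (1,8,pre); (1,9,pre); (7,9,pre); (7,11,pre); (8,3,post); (11,1,post); (11,3,post); (14,7,at); (15,7,at); (19,3,at); (21,3,at); (22,3,at)
step 3: rule r3; match: 0->11, 1->7, 2->1, 3->3, 4->14; deleted nodes 14; deleted edges (14,7,at); added nodes 23, 24; added edges (23,1,at); (24,3,at); result: nodes: 0:pl, 1:pl, 3:pl, 7:pl, 8:x1, 9:x2, 11:x3, 15:m, 19:m, 21:m, 22:m, 23:m, 24:m edges: (1,8,pre); (1,9,pre); (7,9,pre); (7,11,pre); (8,3,post); (11,1,post); (11,3,post); (15,7,at); (19,3,at); (21,3,at); (22,3,at); (23,1,at); (24,3,at)
final:
nodes: 0:pl, 1:pl, 3:pl, 7:pl, 8:x1, 9:x2, 11:x3, 15:m, 19:m, 21:m, 22:m, 23:m, 24:m
edges: (1,8,pre); (1,9,pre); (7,9,pre); (7,11,pre); (8,3,post); (11,1,post); (11,3,post); (15,7,at); (19,3,at); (21,3,at); (22,3,at); (23,1,at); (24,3,at)
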